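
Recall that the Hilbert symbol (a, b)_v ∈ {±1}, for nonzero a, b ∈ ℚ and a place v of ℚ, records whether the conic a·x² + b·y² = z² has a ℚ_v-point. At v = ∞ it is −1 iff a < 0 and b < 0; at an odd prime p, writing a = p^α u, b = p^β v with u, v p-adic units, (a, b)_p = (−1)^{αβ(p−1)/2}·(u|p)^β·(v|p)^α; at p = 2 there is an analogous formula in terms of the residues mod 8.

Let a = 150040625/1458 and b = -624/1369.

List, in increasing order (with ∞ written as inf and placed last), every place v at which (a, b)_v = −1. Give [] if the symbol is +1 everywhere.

[7, 19]

(a, b) ≡ (1330, -39) mod (ℚ^×)²; places V = {2, 3, 5, 7, 13, 19, 37, ∞}.
(a,b)_7: α=1, u≡2; β=0, v≡5 (mod 7); (2|7)=+1, (5|7)=-1; sign (−1)^0·+1^0·-1^1 = -1.
(a,b)_∞: sgn(1330)=+, sgn(-39)=−, so +1.
(a,b)_13: α=0, u≡10; β=1, v≡1 (mod 13); (10|13)=+1, (1|13)=+1; sign (−1)^0·+1^1·+1^0 = +1.
(a,b)_2: α=-1, β=4; u≡1, v≡1 (mod 8); ε(u)ε(v)=0·0, αω(v)=-1·0, βω(u)=4·0; sum ≡ 0  ⇒  +1.
(a,b)_5: α=5, u≡1; β=0, v≡4 (mod 5); (1|5)=+1, (4|5)=+1; sign (−1)^0·+1^0·+1^5 = +1.
(a,b)_19: α=3, u≡14; β=0, v≡3 (mod 19); (14|19)=-1, (3|19)=-1; sign (−1)^0·-1^0·-1^3 = -1.
(a,b)_37: α=0, u≡5; β=-2, v≡5 (mod 37); (5|37)=-1, (5|37)=-1; sign (−1)^0·-1^-2·-1^0 = +1.
(a,b)_3: α=-6, u≡1; β=1, v≡2 (mod 3); (1|3)=+1, (2|3)=-1; sign (−1)^0·+1^1·-1^-6 = +1.
|Ram(1330, -39)| = 2, even; anisotropic at {7, 19}.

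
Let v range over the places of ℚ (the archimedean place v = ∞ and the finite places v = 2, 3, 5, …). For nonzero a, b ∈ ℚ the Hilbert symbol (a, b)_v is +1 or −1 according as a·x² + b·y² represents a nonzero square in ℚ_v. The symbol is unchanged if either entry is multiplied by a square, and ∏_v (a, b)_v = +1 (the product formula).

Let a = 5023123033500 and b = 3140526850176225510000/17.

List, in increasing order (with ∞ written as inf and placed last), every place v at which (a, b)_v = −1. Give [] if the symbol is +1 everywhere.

Mod squares: a ≡ 1615, b ≡ 138567. Check v ∈ {∞, 2, 3, 5, 7, 11, 13, 17, 19, 53}.
v=∞: 1615 > 0 and 138567 > 0  ⇒  (a,b)_∞ = +1.
v=7: a=7^0·(≡5), b=7^2·(≡1) mod 7; (5|7)=-1, (1|7)=+1; (−1)^{0·2·3}·(-1)^2·(+1)^0 = +1.
v=5: a=5^3·(≡3), b=5^4·(≡3) mod 5; (3|5)=-1, (3|5)=-1; (−1)^{3·4·2}·(-1)^4·(-1)^3 = -1.
v=3: a=3^2·(≡1), b=3^5·(≡1) mod 3; (1|3)=+1, (1|3)=+1; (−1)^{2·5·1}·(+1)^5·(+1)^2 = +1.
v=13: a=13^4·(≡10), b=13^5·(≡10) mod 13; (10|13)=+1, (10|13)=+1; (−1)^{4·5·6}·(+1)^5·(+1)^4 = +1.
v=17: a=17^1·(≡14), b=17^-1·(≡8) mod 17; (14|17)=-1, (8|17)=+1; (−1)^{1·-1·8}·(-1)^-1·(+1)^1 = -1.
v=53: a=53^0·(≡24), b=53^2·(≡4) mod 53; (24|53)=+1, (4|53)=+1; (−1)^{0·2·26}·(+1)^2·(+1)^0 = +1.
v=19: a=19^1·(≡16), b=19^1·(≡4) mod 19; (16|19)=+1, (4|19)=+1; (−1)^{1·1·9}·(+1)^1·(+1)^1 = -1.
v=11: a=11^2·(≡9), b=11^3·(≡10) mod 11; (9|11)=+1, (10|11)=-1; (−1)^{2·3·5}·(+1)^3·(-1)^2 = +1.
v=2: v_2(a)=2, v_2(b)=4; units ≡ 7, 7 (mod 8); ε·ε+αω+βω = 1·1+2·0+4·0 ≡ 1  ⇒  (a,b)_2 = -1.
|Ram(1615, 138567)| = 4, even; anisotropic at {2, 5, 17, 19}.

[2, 5, 17, 19]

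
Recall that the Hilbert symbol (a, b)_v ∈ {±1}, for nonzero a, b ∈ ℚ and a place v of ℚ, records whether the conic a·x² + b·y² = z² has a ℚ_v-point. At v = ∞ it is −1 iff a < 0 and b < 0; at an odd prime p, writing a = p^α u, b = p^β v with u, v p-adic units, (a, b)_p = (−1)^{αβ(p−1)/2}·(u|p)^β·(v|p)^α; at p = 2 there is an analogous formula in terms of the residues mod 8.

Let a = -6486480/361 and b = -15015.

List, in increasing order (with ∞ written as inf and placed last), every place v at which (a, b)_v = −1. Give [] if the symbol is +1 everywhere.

(a, b) ≡ (-5005, -15015) mod (ℚ^×)²; places V = {2, 3, 5, 7, 11, 13, 19, ∞}.
(a,b)_11: α=1, u≡7; β=1, v≡10 (mod 11); (7|11)=-1, (10|11)=-1; sign (−1)^1·-1^1·-1^1 = -1.
(a,b)_5: α=1, u≡4; β=1, v≡2 (mod 5); (4|5)=+1, (2|5)=-1; sign (−1)^0·+1^1·-1^1 = -1.
(a,b)_∞: sgn(-5005)=−, sgn(-15015)=−, so -1.
(a,b)_13: α=1, u≡11; β=1, v≡2 (mod 13); (11|13)=-1, (2|13)=-1; sign (−1)^0·-1^1·-1^1 = +1.
(a,b)_7: α=1, u≡5; β=1, v≡4 (mod 7); (5|7)=-1, (4|7)=+1; sign (−1)^1·-1^1·+1^1 = +1.
(a,b)_2: α=4, β=0; u≡3, v≡1 (mod 8); ε(u)ε(v)=1·0, αω(v)=4·0, βω(u)=0·1; sum ≡ 0  ⇒  +1.
(a,b)_3: α=4, u≡2; β=1, v≡2 (mod 3); (2|3)=-1, (2|3)=-1; sign (−1)^0·-1^1·-1^4 = -1.
(a,b)_19: α=-2, u≡6; β=0, v≡14 (mod 19); (6|19)=+1, (14|19)=-1; sign (−1)^0·+1^0·-1^-2 = +1.
(-5005, -15015 / ℚ) ramifies at {3, 5, 11, ∞}: a division algebra.

[3, 5, 11, inf]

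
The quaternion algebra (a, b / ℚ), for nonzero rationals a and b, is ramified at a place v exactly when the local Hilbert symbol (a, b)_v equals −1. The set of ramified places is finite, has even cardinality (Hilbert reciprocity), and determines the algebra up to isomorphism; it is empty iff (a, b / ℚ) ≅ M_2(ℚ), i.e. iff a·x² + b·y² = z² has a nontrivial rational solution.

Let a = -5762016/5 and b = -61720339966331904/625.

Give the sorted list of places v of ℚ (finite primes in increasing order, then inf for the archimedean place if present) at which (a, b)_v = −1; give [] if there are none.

[2, 13, 19, inf]

Mod squares: a ≡ -2470, b ≡ -11. Check v ∈ {∞, 2, 3, 5, 11, 13, 19}.
v=∞: -2470 < 0 and -11 < 0  ⇒  (a,b)_∞ = -1.
v=19: a=19^1·(≡18), b=19^2·(≡10) mod 19; (18|19)=-1, (10|19)=-1; (−1)^{1·2·9}·(-1)^2·(-1)^1 = -1.
v=3: a=3^6·(≡2), b=3^12·(≡1) mod 3; (2|3)=-1, (1|3)=+1; (−1)^{6·12·1}·(-1)^12·(+1)^6 = +1.
v=2: v_2(a)=5, v_2(b)=10; units ≡ 5, 5 (mod 8); ε·ε+αω+βω = 0·0+5·1+10·1 ≡ 1  ⇒  (a,b)_2 = -1.
v=5: a=5^-1·(≡4), b=5^-4·(≡1) mod 5; (4|5)=+1, (1|5)=+1; (−1)^{-1·-4·2}·(+1)^-4·(+1)^-1 = +1.
v=13: a=13^1·(≡11), b=13^4·(≡5) mod 13; (11|13)=-1, (5|13)=-1; (−1)^{1·4·6}·(-1)^4·(-1)^1 = -1.
v=11: a=11^0·(≡3), b=11^1·(≡10) mod 11; (3|11)=+1, (10|11)=-1; (−1)^{0·1·5}·(+1)^1·(-1)^0 = +1.
(-2470, -11 / ℚ) ramifies at {2, 13, 19, ∞}: a division algebra.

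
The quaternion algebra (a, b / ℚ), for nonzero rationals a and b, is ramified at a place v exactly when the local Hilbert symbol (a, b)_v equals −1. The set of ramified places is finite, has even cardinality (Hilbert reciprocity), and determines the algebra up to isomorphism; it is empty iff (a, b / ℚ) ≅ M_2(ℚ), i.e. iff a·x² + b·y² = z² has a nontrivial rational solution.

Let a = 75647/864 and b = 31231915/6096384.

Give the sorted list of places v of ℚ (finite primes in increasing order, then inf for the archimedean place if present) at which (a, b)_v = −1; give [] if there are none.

(a, b) ≡ (858, 4290) mod (ℚ^×)²; places V = {2, 3, 5, 7, 11, 13, 19, 23, ∞}.
(a,b)_23: α=2, u≡11; β=0, v≡2 (mod 23); (11|23)=-1, (2|23)=+1; sign (−1)^0·-1^0·+1^2 = +1.
(a,b)_7: α=0, u≡4; β=-2, v≡3 (mod 7); (4|7)=+1, (3|7)=-1; sign (−1)^0·+1^-2·-1^0 = +1.
(a,b)_5: α=0, u≡3; β=1, v≡2 (mod 5); (3|5)=-1, (2|5)=-1; sign (−1)^0·-1^1·-1^0 = -1.
(a,b)_13: α=1, u≡10; β=1, v≡2 (mod 13); (10|13)=+1, (2|13)=-1; sign (−1)^0·+1^1·-1^1 = -1.
(a,b)_2: α=-5, β=-9; u≡5, v≡1 (mod 8); ε(u)ε(v)=0·0, αω(v)=-5·0, βω(u)=-9·1; sum ≡ 1  ⇒  -1.
(a,b)_19: α=0, u≡3; β=2, v≡14 (mod 19); (3|19)=-1, (14|19)=-1; sign (−1)^0·-1^2·-1^0 = +1.
(a,b)_∞: sgn(858)=+, sgn(4290)=+, so +1.
(a,b)_3: α=-3, u≡1; β=-5, v≡2 (mod 3); (1|3)=+1, (2|3)=-1; sign (−1)^1·+1^-5·-1^-3 = +1.
(a,b)_11: α=1, u≡4; β=3, v≡3 (mod 11); (4|11)=+1, (3|11)=+1; sign (−1)^1·+1^3·+1^1 = -1.
|Ram(858, 4290)| = 4, even; anisotropic at {2, 5, 11, 13}.

[2, 5, 11, 13]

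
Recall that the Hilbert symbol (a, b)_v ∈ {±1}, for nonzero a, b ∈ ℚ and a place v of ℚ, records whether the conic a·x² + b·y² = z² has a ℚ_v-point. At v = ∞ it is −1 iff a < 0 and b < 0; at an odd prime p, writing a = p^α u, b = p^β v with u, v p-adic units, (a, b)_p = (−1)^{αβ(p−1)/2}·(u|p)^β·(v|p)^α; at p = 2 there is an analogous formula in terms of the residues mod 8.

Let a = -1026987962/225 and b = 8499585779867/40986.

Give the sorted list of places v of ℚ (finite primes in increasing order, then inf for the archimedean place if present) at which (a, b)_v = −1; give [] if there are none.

(a, b) ≡ (-58058, 3624478) mod (ℚ^×)²; places V = {2, 3, 5, 7, 11, 13, 19, 23, 29, 37, ∞}.
(a,b)_23: α=0, u≡7; β=-1, v≡9 (mod 23); (7|23)=-1, (9|23)=+1; sign (−1)^0·-1^-1·+1^0 = -1.
(a,b)_29: α=1, u≡4; β=1, v≡3 (mod 29); (4|29)=+1, (3|29)=-1; sign (−1)^0·+1^1·-1^1 = -1.
(a,b)_11: α=1, u≡7; β=-1, v≡9 (mod 11); (7|11)=-1, (9|11)=+1; sign (−1)^1·-1^-1·+1^1 = +1.
(a,b)_19: α=2, u≡16; β=3, v≡12 (mod 19); (16|19)=+1, (12|19)=-1; sign (−1)^0·+1^3·-1^2 = +1.
(a,b)_∞: sgn(-58058)=−, sgn(3624478)=+, so +1.
(a,b)_13: α=1, u≡7; β=1, v≡11 (mod 13); (7|13)=-1, (11|13)=-1; sign (−1)^0·-1^1·-1^1 = +1.
(a,b)_3: α=-2, u≡1; β=-4, v≡1 (mod 3); (1|3)=+1, (1|3)=+1; sign (−1)^0·+1^-4·+1^-2 = +1.
(a,b)_5: α=-2, u≡2; β=0, v≡2 (mod 5); (2|5)=-1, (2|5)=-1; sign (−1)^0·-1^0·-1^-2 = +1.
(a,b)_2: α=1, β=-1; u≡3, v≡7 (mod 8); ε(u)ε(v)=1·1, αω(v)=1·0, βω(u)=-1·1; sum ≡ 0  ⇒  +1.
(a,b)_7: α=3, u≡4; β=4, v≡4 (mod 7); (4|7)=+1, (4|7)=+1; sign (−1)^0·+1^4·+1^3 = +1.
(a,b)_37: α=0, u≡32; β=2, v≡17 (mod 37); (32|37)=-1, (17|37)=-1; sign (−1)^0·-1^2·-1^0 = +1.
Ram(-58058, 3624478) = {23, 29}; no ℚ_23-point on the conic.

[23, 29]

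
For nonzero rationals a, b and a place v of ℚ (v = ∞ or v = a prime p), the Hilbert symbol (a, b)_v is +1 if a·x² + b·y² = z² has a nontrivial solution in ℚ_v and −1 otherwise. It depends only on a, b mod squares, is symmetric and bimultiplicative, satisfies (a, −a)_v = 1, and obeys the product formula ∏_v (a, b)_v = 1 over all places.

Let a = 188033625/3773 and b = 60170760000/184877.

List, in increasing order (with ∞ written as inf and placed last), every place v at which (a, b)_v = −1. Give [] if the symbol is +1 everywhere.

Mod squares: a ≡ 380765, b ≡ 76153. Check v ∈ {∞, 2, 3, 5, 7, 11, 13, 23, 43}.
v=11: a=11^-1·(≡5), b=11^-1·(≡1) mod 11; (5|11)=+1, (1|11)=+1; (−1)^{-1·-1·5}·(+1)^-1·(+1)^-1 = -1.
v=3: a=3^2·(≡2), b=3^2·(≡1) mod 3; (2|3)=-1, (1|3)=+1; (−1)^{2·2·1}·(-1)^2·(+1)^2 = +1.
v=7: a=7^-3·(≡6), b=7^-5·(≡2) mod 7; (6|7)=-1, (2|7)=+1; (−1)^{-3·-5·3}·(-1)^-5·(+1)^-3 = +1.
v=5: a=5^3·(≡3), b=5^4·(≡3) mod 5; (3|5)=-1, (3|5)=-1; (−1)^{3·4·2}·(-1)^4·(-1)^3 = -1.
v=13: a=13^2·(≡11), b=13^2·(≡1) mod 13; (11|13)=-1, (1|13)=+1; (−1)^{2·2·6}·(-1)^2·(+1)^2 = +1.
v=23: a=23^1·(≡2), b=23^1·(≡14) mod 23; (2|23)=+1, (14|23)=-1; (−1)^{1·1·11}·(+1)^1·(-1)^1 = +1.
v=43: a=43^1·(≡40), b=43^1·(≡12) mod 43; (40|43)=+1, (12|43)=-1; (−1)^{1·1·21}·(+1)^1·(-1)^1 = +1.
v=2: v_2(a)=0, v_2(b)=6; units ≡ 5, 1 (mod 8); ε·ε+αω+βω = 0·0+0·0+6·1 ≡ 0  ⇒  (a,b)_2 = +1.
v=∞: 380765 > 0 and 76153 > 0  ⇒  (a,b)_∞ = +1.
Ram(380765, 76153) = {5, 11}; no ℚ_5-point on the conic.

[5, 11]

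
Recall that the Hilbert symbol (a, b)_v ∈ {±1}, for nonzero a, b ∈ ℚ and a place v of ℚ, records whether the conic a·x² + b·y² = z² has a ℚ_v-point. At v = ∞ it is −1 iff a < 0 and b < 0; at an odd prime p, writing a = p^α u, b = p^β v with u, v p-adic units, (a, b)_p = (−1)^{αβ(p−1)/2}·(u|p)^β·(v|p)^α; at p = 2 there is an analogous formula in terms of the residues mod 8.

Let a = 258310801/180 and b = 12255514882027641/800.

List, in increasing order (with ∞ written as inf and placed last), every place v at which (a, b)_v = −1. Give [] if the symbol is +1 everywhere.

[2, 5, 29, 37]

(a, b) ≡ (91205, 2) mod (ℚ^×)²; places V = {2, 3, 5, 7, 17, 29, 37, ∞}.
(a,b)_∞: sgn(91205)=+, sgn(2)=+, so +1.
(a,b)_17: α=3, u≡3; β=6, v≡13 (mod 17); (3|17)=-1, (13|17)=+1; sign (−1)^0·-1^6·+1^3 = +1.
(a,b)_37: α=1, u≡24; β=2, v≡32 (mod 37); (24|37)=-1, (32|37)=-1; sign (−1)^0·-1^2·-1^1 = -1.
(a,b)_3: α=-2, u≡2; β=2, v≡2 (mod 3); (2|3)=-1, (2|3)=-1; sign (−1)^0·-1^2·-1^-2 = +1.
(a,b)_5: α=-1, u≡1; β=-2, v≡3 (mod 5); (1|5)=+1, (3|5)=-1; sign (−1)^0·+1^-2·-1^-1 = -1.
(a,b)_2: α=-2, β=-5; u≡5, v≡1 (mod 8); ε(u)ε(v)=0·0, αω(v)=-2·0, βω(u)=-5·1; sum ≡ 1  ⇒  -1.
(a,b)_7: α=2, u≡1; β=2, v≡4 (mod 7); (1|7)=+1, (4|7)=+1; sign (−1)^0·+1^2·+1^2 = +1.
(a,b)_29: α=1, u≡1; β=2, v≡3 (mod 29); (1|29)=+1, (3|29)=-1; sign (−1)^0·+1^2·-1^1 = -1.
|Ram(91205, 2)| = 4, even; anisotropic at {2, 5, 29, 37}.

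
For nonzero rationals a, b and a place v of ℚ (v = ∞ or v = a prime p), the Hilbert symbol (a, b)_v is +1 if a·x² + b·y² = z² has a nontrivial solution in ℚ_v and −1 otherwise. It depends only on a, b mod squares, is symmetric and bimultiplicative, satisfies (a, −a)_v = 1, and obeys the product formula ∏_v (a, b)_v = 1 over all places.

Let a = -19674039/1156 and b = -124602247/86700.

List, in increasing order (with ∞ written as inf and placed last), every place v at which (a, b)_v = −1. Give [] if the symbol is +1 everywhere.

(a, b) ≡ (-759, -14421) mod (ℚ^×)²; places V = {2, 3, 5, 7, 11, 17, 19, 23, ∞}.
(a,b)_19: α=0, u≡11; β=1, v≡9 (mod 19); (11|19)=+1, (9|19)=+1; sign (−1)^0·+1^1·+1^0 = +1.
(a,b)_11: α=1, u≡7; β=1, v≡9 (mod 11); (7|11)=-1, (9|11)=+1; sign (−1)^1·-1^1·+1^1 = +1.
(a,b)_2: α=-2, β=-2; u≡1, v≡3 (mod 8); ε(u)ε(v)=0·1, αω(v)=-2·1, βω(u)=-2·0; sum ≡ 0  ⇒  +1.
(a,b)_23: α=3, u≡18; β=3, v≡19 (mod 23); (18|23)=+1, (19|23)=-1; sign (−1)^1·+1^3·-1^3 = +1.
(a,b)_5: α=0, u≡1; β=-2, v≡1 (mod 5); (1|5)=+1, (1|5)=+1; sign (−1)^0·+1^-2·+1^0 = +1.
(a,b)_7: α=2, u≡2; β=2, v≡3 (mod 7); (2|7)=+1, (3|7)=-1; sign (−1)^0·+1^2·-1^2 = +1.
(a,b)_17: α=-2, u≡11; β=-2, v≡14 (mod 17); (11|17)=-1, (14|17)=-1; sign (−1)^0·-1^-2·-1^-2 = +1.
(a,b)_3: α=1, u≡2; β=-1, v≡2 (mod 3); (2|3)=-1, (2|3)=-1; sign (−1)^1·-1^-1·-1^1 = -1.
(a,b)_∞: sgn(-759)=−, sgn(-14421)=−, so -1.
|Ram(-759, -14421)| = 2, even; anisotropic at {3, ∞}.

[3, inf]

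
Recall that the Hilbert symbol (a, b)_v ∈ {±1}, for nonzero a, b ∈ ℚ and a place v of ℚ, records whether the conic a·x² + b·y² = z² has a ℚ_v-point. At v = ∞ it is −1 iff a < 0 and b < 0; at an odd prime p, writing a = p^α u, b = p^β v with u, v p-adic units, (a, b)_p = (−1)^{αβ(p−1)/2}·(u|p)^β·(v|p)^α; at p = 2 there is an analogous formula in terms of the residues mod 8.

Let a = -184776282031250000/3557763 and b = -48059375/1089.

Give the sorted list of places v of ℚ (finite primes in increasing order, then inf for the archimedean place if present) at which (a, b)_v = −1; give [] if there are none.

(a, b) ≡ (-15, -455) mod (ℚ^×)²; places V = {2, 3, 5, 7, 11, 13, ∞}.
(a,b)_7: α=2, u≡6; β=1, v≡6 (mod 7); (6|7)=-1, (6|7)=-1; sign (−1)^0·-1^1·-1^2 = -1.
(a,b)_13: α=6, u≡7; β=3, v≡3 (mod 13); (7|13)=-1, (3|13)=+1; sign (−1)^0·-1^3·+1^6 = -1.
(a,b)_5: α=11, u≡3; β=5, v≡4 (mod 5); (3|5)=-1, (4|5)=+1; sign (−1)^0·-1^5·+1^11 = -1.
(a,b)_11: α=-4, u≡8; β=-2, v≡6 (mod 11); (8|11)=-1, (6|11)=-1; sign (−1)^0·-1^-2·-1^-4 = +1.
(a,b)_3: α=-5, u≡1; β=-2, v≡1 (mod 3); (1|3)=+1, (1|3)=+1; sign (−1)^0·+1^-2·+1^-5 = +1.
(a,b)_∞: sgn(-15)=−, sgn(-455)=−, so -1.
(a,b)_2: α=4, β=0; u≡1, v≡1 (mod 8); ε(u)ε(v)=0·0, αω(v)=4·0, βω(u)=0·0; sum ≡ 0  ⇒  +1.
Ram(-15, -455) = {5, 7, 13, ∞}; no ℚ_5-point on the conic.

[5, 7, 13, inf]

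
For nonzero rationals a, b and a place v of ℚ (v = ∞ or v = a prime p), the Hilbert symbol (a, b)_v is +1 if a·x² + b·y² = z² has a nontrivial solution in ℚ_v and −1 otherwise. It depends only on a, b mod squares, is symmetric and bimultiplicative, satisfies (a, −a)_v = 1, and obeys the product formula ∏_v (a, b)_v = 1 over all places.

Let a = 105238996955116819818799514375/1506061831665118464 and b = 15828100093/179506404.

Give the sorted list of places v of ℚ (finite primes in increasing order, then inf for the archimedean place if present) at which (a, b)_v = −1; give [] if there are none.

[29, 31, 37, 43]

Mod squares: a ≡ 67224523, b ≡ 37. Check v ∈ {∞, 2, 3, 5, 7, 11, 13, 29, 31, 37, 41, 43, 47}.
v=3: a=3^-4·(≡1), b=3^-2·(≡1) mod 3; (1|3)=+1, (1|3)=+1; (−1)^{-4·-2·1}·(+1)^-2·(+1)^-4 = +1.
v=29: a=29^-3·(≡22), b=29^-2·(≡14) mod 29; (22|29)=+1, (14|29)=-1; (−1)^{-3·-2·14}·(+1)^-2·(-1)^-3 = -1.
v=47: a=47^1·(≡23), b=47^0·(≡37) mod 47; (23|47)=-1, (37|47)=+1; (−1)^{1·0·23}·(-1)^0·(+1)^1 = +1.
v=43: a=43^5·(≡38), b=43^2·(≡2) mod 43; (38|43)=+1, (2|43)=-1; (−1)^{5·2·21}·(+1)^2·(-1)^5 = -1.
v=41: a=41^-2·(≡16), b=41^0·(≡9) mod 41; (16|41)=+1, (9|41)=+1; (−1)^{-2·0·20}·(+1)^0·(+1)^-2 = +1.
v=5: a=5^4·(≡2), b=5^0·(≡2) mod 5; (2|5)=-1, (2|5)=-1; (−1)^{4·0·2}·(-1)^0·(-1)^4 = +1.
v=∞: 67224523 > 0 and 37 > 0  ⇒  (a,b)_∞ = +1.
v=37: a=37^7·(≡5), b=37^3·(≡1) mod 37; (5|37)=-1, (1|37)=+1; (−1)^{7·3·18}·(-1)^3·(+1)^7 = -1.
v=11: a=11^-6·(≡3), b=11^-2·(≡4) mod 11; (3|11)=+1, (4|11)=+1; (−1)^{-6·-2·5}·(+1)^-2·(+1)^-6 = +1.
v=13: a=13^2·(≡2), b=13^2·(≡11) mod 13; (2|13)=-1, (11|13)=-1; (−1)^{2·2·6}·(-1)^2·(-1)^2 = +1.
v=31: a=31^1·(≡30), b=31^0·(≡6) mod 31; (30|31)=-1, (6|31)=-1; (−1)^{1·0·15}·(-1)^0·(-1)^1 = -1.
v=2: v_2(a)=-8, v_2(b)=-2; units ≡ 3, 5 (mod 8); ε·ε+αω+βω = 1·0+-8·1+-2·1 ≡ 0  ⇒  (a,b)_2 = +1.
v=7: a=7^2·(≡2), b=7^-2·(≡4) mod 7; (2|7)=+1, (4|7)=+1; (−1)^{2·-2·3}·(+1)^-2·(+1)^2 = +1.
|Ram(67224523, 37)| = 4, even; anisotropic at {29, 31, 37, 43}.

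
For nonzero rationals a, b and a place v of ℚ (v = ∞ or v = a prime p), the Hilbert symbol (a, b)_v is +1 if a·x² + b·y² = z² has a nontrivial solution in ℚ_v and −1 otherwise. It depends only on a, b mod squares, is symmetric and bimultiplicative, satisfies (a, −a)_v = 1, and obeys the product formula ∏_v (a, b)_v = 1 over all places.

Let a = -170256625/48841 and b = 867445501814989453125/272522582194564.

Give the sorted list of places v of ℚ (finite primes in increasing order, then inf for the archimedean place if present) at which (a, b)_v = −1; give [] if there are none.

Mod squares: a ≡ -385, b ≡ 133. Check v ∈ {∞, 2, 3, 5, 7, 11, 13, 17, 19}.
v=∞: -385 < 0 and 133 > 0  ⇒  (a,b)_∞ = +1.
v=2: v_2(a)=0, v_2(b)=-2; units ≡ 7, 5 (mod 8); ε·ε+αω+βω = 1·0+0·1+-2·0 ≡ 0  ⇒  (a,b)_2 = +1.
v=11: a=11^1·(≡5), b=11^2·(≡9) mod 11; (5|11)=+1, (9|11)=+1; (−1)^{1·2·5}·(+1)^2·(+1)^1 = +1.
v=17: a=17^-2·(≡10), b=17^-4·(≡6) mod 17; (10|17)=-1, (6|17)=-1; (−1)^{-2·-4·8}·(-1)^-4·(-1)^-2 = +1.
v=7: a=7^3·(≡1), b=7^7·(≡3) mod 7; (1|7)=+1, (3|7)=-1; (−1)^{3·7·3}·(+1)^7·(-1)^3 = +1.
v=19: a=19^2·(≡8), b=19^5·(≡11) mod 19; (8|19)=-1, (11|19)=+1; (−1)^{2·5·9}·(-1)^5·(+1)^2 = -1.
v=3: a=3^0·(≡2), b=3^2·(≡1) mod 3; (2|3)=-1, (1|3)=+1; (−1)^{0·2·1}·(-1)^2·(+1)^0 = +1.
v=13: a=13^-2·(≡11), b=13^-8·(≡12) mod 13; (11|13)=-1, (12|13)=+1; (−1)^{-2·-8·6}·(-1)^-8·(+1)^-2 = +1.
v=5: a=5^3·(≡2), b=5^8·(≡2) mod 5; (2|5)=-1, (2|5)=-1; (−1)^{3·8·2}·(-1)^8·(-1)^3 = -1.
Ram(-385, 133) = {5, 19}; no ℚ_5-point on the conic.

[5, 19]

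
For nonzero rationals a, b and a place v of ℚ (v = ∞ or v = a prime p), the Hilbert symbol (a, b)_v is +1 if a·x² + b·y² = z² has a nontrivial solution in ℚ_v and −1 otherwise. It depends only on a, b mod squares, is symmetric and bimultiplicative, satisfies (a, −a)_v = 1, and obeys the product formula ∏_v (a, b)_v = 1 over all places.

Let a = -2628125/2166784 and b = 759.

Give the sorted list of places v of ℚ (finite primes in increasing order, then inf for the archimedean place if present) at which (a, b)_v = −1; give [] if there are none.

[2, 11]

Mod squares: a ≡ -5, b ≡ 759. Check v ∈ {∞, 2, 3, 5, 11, 23, 29}.
v=5: a=5^5·(≡1), b=5^0·(≡4) mod 5; (1|5)=+1, (4|5)=+1; (−1)^{5·0·2}·(+1)^0·(+1)^5 = +1.
v=29: a=29^2·(≡25), b=29^0·(≡5) mod 29; (25|29)=+1, (5|29)=+1; (−1)^{2·0·14}·(+1)^0·(+1)^2 = +1.
v=∞: -5 < 0 and 759 > 0  ⇒  (a,b)_∞ = +1.
v=11: a=11^0·(≡7), b=11^1·(≡3) mod 11; (7|11)=-1, (3|11)=+1; (−1)^{0·1·5}·(-1)^1·(+1)^0 = -1.
v=23: a=23^-2·(≡8), b=23^1·(≡10) mod 23; (8|23)=+1, (10|23)=-1; (−1)^{-2·1·11}·(+1)^1·(-1)^-2 = +1.
v=2: v_2(a)=-12, v_2(b)=0; units ≡ 3, 7 (mod 8); ε·ε+αω+βω = 1·1+-12·0+0·1 ≡ 1  ⇒  (a,b)_2 = -1.
v=3: a=3^0·(≡1), b=3^1·(≡1) mod 3; (1|3)=+1, (1|3)=+1; (−1)^{0·1·1}·(+1)^1·(+1)^0 = +1.
(-5, 759 / ℚ) ramifies at {2, 11}: a division algebra.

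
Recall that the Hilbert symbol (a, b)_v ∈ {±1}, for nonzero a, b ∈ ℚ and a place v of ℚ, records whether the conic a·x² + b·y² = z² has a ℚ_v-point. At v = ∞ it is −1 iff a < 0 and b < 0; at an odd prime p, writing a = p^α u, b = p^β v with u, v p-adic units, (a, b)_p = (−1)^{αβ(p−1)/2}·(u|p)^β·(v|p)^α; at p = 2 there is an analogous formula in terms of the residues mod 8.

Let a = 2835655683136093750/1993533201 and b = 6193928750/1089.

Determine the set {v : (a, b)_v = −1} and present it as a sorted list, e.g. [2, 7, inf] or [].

[17, 19]

Mod squares: a ≡ 3910, b ≡ 18734. Check v ∈ {∞, 2, 3, 5, 11, 17, 19, 23, 29, 41}.
v=29: a=29^2·(≡5), b=29^1·(≡27) mod 29; (5|29)=+1, (27|29)=-1; (−1)^{2·1·14}·(+1)^1·(-1)^2 = +1.
v=5: a=5^7·(≡2), b=5^4·(≡4) mod 5; (2|5)=-1, (4|5)=+1; (−1)^{7·4·2}·(-1)^4·(+1)^7 = +1.
v=41: a=41^-2·(≡12), b=41^0·(≡7) mod 41; (12|41)=-1, (7|41)=-1; (−1)^{-2·0·20}·(-1)^0·(-1)^-2 = +1.
v=3: a=3^-4·(≡1), b=3^-2·(≡2) mod 3; (1|3)=+1, (2|3)=-1; (−1)^{-4·-2·1}·(+1)^-2·(-1)^-4 = +1.
v=17: a=17^3·(≡2), b=17^1·(≡7) mod 17; (2|17)=+1, (7|17)=-1; (−1)^{3·1·8}·(+1)^1·(-1)^3 = -1.
v=2: v_2(a)=1, v_2(b)=1; units ≡ 3, 7 (mod 8); ε·ε+αω+βω = 1·1+1·0+1·1 ≡ 0  ⇒  (a,b)_2 = +1.
v=19: a=19^2·(≡8), b=19^1·(≡17) mod 19; (8|19)=-1, (17|19)=+1; (−1)^{2·1·9}·(-1)^1·(+1)^2 = -1.
v=11: a=11^-4·(≡3), b=11^-2·(≡1) mod 11; (3|11)=+1, (1|11)=+1; (−1)^{-4·-2·5}·(+1)^-2·(+1)^-4 = +1.
v=23: a=23^3·(≡3), b=23^2·(≡6) mod 23; (3|23)=+1, (6|23)=+1; (−1)^{3·2·11}·(+1)^2·(+1)^3 = +1.
v=∞: 3910 > 0 and 18734 > 0  ⇒  (a,b)_∞ = +1.
(3910, 18734 / ℚ) ramifies at {17, 19}: a division algebra.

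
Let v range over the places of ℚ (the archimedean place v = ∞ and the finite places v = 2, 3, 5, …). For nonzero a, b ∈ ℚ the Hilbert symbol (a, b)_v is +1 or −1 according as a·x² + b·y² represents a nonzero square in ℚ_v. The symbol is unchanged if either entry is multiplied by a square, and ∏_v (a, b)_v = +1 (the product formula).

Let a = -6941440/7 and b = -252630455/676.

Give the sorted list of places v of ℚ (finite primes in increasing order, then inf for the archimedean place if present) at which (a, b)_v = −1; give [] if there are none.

Mod squares: a ≡ -189805, b ≡ -17255. Check v ∈ {∞, 2, 5, 7, 11, 13, 17, 29}.
v=∞: -189805 < 0 and -17255 < 0  ⇒  (a,b)_∞ = -1.
v=7: a=7^-1·(≡5), b=7^1·(≡6) mod 7; (5|7)=-1, (6|7)=-1; (−1)^{-1·1·3}·(-1)^1·(-1)^-1 = -1.
v=11: a=11^1·(≡9), b=11^4·(≡3) mod 11; (9|11)=+1, (3|11)=+1; (−1)^{1·4·5}·(+1)^4·(+1)^1 = +1.
v=29: a=29^1·(≡5), b=29^1·(≡26) mod 29; (5|29)=+1, (26|29)=-1; (−1)^{1·1·14}·(+1)^1·(-1)^1 = -1.
v=5: a=5^1·(≡1), b=5^1·(≡4) mod 5; (1|5)=+1, (4|5)=+1; (−1)^{1·1·2}·(+1)^1·(+1)^1 = +1.
v=13: a=13^0·(≡2), b=13^-2·(≡10) mod 13; (2|13)=-1, (10|13)=+1; (−1)^{0·-2·6}·(-1)^-2·(+1)^0 = +1.
v=2: v_2(a)=8, v_2(b)=-2; units ≡ 3, 1 (mod 8); ε·ε+αω+βω = 1·0+8·0+-2·1 ≡ 0  ⇒  (a,b)_2 = +1.
v=17: a=17^1·(≡15), b=17^1·(≡12) mod 17; (15|17)=+1, (12|17)=-1; (−1)^{1·1·8}·(+1)^1·(-1)^1 = -1.
(-189805, -17255 / ℚ) ramifies at {7, 17, 29, ∞}: a division algebra.

[7, 17, 29, inf]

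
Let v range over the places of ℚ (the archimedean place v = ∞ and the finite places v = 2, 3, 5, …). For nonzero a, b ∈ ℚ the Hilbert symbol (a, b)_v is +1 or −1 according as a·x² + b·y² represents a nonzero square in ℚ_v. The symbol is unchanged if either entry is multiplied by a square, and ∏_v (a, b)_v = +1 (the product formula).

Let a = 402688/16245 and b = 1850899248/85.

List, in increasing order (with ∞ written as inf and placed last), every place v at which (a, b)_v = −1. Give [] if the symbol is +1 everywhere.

[5, 11, 13, 17]

(a, b) ≡ (65, 1003255) mod (ℚ^×)²; places V = {2, 3, 5, 11, 13, 17, 19, 29, 37, ∞}.
(a,b)_2: α=8, β=4; u≡1, v≡7 (mod 8); ε(u)ε(v)=0·1, αω(v)=8·0, βω(u)=4·0; sum ≡ 0  ⇒  +1.
(a,b)_19: α=-2, u≡3; β=0, v≡4 (mod 19); (3|19)=-1, (4|19)=+1; sign (−1)^0·-1^0·+1^-2 = +1.
(a,b)_13: α=1, u≡11; β=0, v≡6 (mod 13); (11|13)=-1, (6|13)=-1; sign (−1)^0·-1^0·-1^1 = -1.
(a,b)_29: α=0, u≡22; β=1, v≡8 (mod 29); (22|29)=+1, (8|29)=-1; sign (−1)^0·+1^1·-1^0 = +1.
(a,b)_17: α=0, u≡6; β=-1, v≡8 (mod 17); (6|17)=-1, (8|17)=+1; sign (−1)^0·-1^-1·+1^0 = -1.
(a,b)_∞: sgn(65)=+, sgn(1003255)=+, so +1.
(a,b)_5: α=-1, u≡2; β=-1, v≡4 (mod 5); (2|5)=-1, (4|5)=+1; sign (−1)^0·-1^-1·+1^-1 = -1.
(a,b)_11: α=2, u≡8; β=3, v≡4 (mod 11); (8|11)=-1, (4|11)=+1; sign (−1)^0·-1^3·+1^2 = -1.
(a,b)_3: α=-2, u≡2; β=4, v≡1 (mod 3); (2|3)=-1, (1|3)=+1; sign (−1)^0·-1^4·+1^-2 = +1.
(a,b)_37: α=0, u≡27; β=1, v≡31 (mod 37); (27|37)=+1, (31|37)=-1; sign (−1)^0·+1^1·-1^0 = +1.
(65, 1003255 / ℚ) ramifies at {5, 11, 13, 17}: a division algebra.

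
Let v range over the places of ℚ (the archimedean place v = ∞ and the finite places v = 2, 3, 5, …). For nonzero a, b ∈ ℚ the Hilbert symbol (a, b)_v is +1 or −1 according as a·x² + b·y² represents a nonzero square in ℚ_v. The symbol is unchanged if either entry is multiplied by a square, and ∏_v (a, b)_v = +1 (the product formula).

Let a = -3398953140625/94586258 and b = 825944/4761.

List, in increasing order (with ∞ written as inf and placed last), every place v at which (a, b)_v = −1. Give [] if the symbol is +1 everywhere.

Mod squares: a ≡ -2, b ≡ 86. Check v ∈ {∞, 2, 3, 5, 7, 13, 23, 43}.
v=3: a=3^0·(≡1), b=3^-2·(≡2) mod 3; (1|3)=+1, (2|3)=-1; (−1)^{0·-2·1}·(+1)^-2·(-1)^0 = +1.
v=13: a=13^-2·(≡6), b=13^0·(≡5) mod 13; (6|13)=-1, (5|13)=-1; (−1)^{-2·0·6}·(-1)^0·(-1)^-2 = +1.
v=23: a=23^-4·(≡5), b=23^-2·(≡22) mod 23; (5|23)=-1, (22|23)=-1; (−1)^{-4·-2·11}·(-1)^-2·(-1)^-4 = +1.
v=5: a=5^6·(≡3), b=5^0·(≡4) mod 5; (3|5)=-1, (4|5)=+1; (−1)^{6·0·2}·(-1)^0·(+1)^6 = +1.
v=2: v_2(a)=-1, v_2(b)=3; units ≡ 7, 3 (mod 8); ε·ε+αω+βω = 1·1+-1·1+3·0 ≡ 0  ⇒  (a,b)_2 = +1.
v=43: a=43^2·(≡23), b=43^1·(≡19) mod 43; (23|43)=+1, (19|43)=-1; (−1)^{2·1·21}·(+1)^1·(-1)^2 = +1.
v=7: a=7^6·(≡5), b=7^4·(≡1) mod 7; (5|7)=-1, (1|7)=+1; (−1)^{6·4·3}·(-1)^4·(+1)^6 = +1.
v=∞: -2 < 0 and 86 > 0  ⇒  (a,b)_∞ = +1.
Every local symbol is +1, so the conic -2·x² + 86·y² = z² has ℚ_v-points for all v and hence a ℚ-point; (a, b / ℚ) ≅ M_2(ℚ).

[]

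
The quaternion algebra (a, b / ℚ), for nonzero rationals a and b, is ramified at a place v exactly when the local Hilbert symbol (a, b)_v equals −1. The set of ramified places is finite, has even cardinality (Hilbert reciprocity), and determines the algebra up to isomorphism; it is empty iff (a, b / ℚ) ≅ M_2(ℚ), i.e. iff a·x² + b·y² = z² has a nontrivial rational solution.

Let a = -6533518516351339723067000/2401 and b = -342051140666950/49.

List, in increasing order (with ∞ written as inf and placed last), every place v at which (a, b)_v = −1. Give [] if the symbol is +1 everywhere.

[2, 5, 11, 13, 19, 23, 31, inf]

(a, b) ≡ (-71630, -266662) mod (ℚ^×)²; places V = {2, 5, 7, 11, 13, 17, 19, 23, 29, 31, ∞}.
(a,b)_11: α=2, u≡10; β=1, v≡7 (mod 11); (10|11)=-1, (7|11)=-1; sign (−1)^0·-1^1·-1^2 = -1.
(a,b)_∞: sgn(-71630)=−, sgn(-266662)=−, so -1.
(a,b)_23: α=2, u≡7; β=1, v≡20 (mod 23); (7|23)=-1, (20|23)=-1; sign (−1)^0·-1^1·-1^2 = -1.
(a,b)_7: α=-4, u≡4; β=-2, v≡6 (mod 7); (4|7)=+1, (6|7)=-1; sign (−1)^0·+1^-2·-1^-4 = +1.
(a,b)_5: α=3, u≡4; β=2, v≡3 (mod 5); (4|5)=+1, (3|5)=-1; sign (−1)^0·+1^2·-1^3 = -1.
(a,b)_13: α=3, u≡8; β=2, v≡2 (mod 13); (8|13)=-1, (2|13)=-1; sign (−1)^0·-1^2·-1^3 = -1.
(a,b)_19: α=3, u≡1; β=2, v≡13 (mod 19); (1|19)=+1, (13|19)=-1; sign (−1)^0·+1^2·-1^3 = -1.
(a,b)_2: α=3, β=1; u≡1, v≡5 (mod 8); ε(u)ε(v)=0·0, αω(v)=3·1, βω(u)=1·0; sum ≡ 1  ⇒  -1.
(a,b)_31: α=2, u≡13; β=1, v≡20 (mod 31); (13|31)=-1, (20|31)=+1; sign (−1)^0·-1^1·+1^2 = -1.
(a,b)_29: α=3, u≡22; β=2, v≡25 (mod 29); (22|29)=+1, (25|29)=+1; sign (−1)^0·+1^2·+1^3 = +1.
(a,b)_17: α=2, u≡1; β=1, v≡11 (mod 17); (1|17)=+1, (11|17)=-1; sign (−1)^0·+1^1·-1^2 = +1.
(-71630, -266662 / ℚ) ramifies at {2, 5, 11, 13, 19, 23, 31, ∞}: a division algebra.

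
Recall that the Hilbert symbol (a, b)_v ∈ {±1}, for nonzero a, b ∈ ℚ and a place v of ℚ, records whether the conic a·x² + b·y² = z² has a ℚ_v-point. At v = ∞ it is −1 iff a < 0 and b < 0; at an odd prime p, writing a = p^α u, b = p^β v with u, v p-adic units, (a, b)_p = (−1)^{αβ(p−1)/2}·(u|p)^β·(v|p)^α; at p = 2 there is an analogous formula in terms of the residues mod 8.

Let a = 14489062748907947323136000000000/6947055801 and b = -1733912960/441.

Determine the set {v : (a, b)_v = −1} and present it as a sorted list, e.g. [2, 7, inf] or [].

[13, 17, 23, 41]

Mod squares: a ≡ 77109110, b ≡ -160310. Check v ∈ {∞, 2, 3, 5, 7, 13, 17, 23, 37, 41}.
v=17: a=17^3·(≡9), b=17^1·(≡14) mod 17; (9|17)=+1, (14|17)=-1; (−1)^{3·1·8}·(+1)^1·(-1)^3 = -1.
v=41: a=41^3·(≡32), b=41^1·(≡29) mod 41; (32|41)=+1, (29|41)=-1; (−1)^{3·1·20}·(+1)^1·(-1)^3 = -1.
v=3: a=3^-10·(≡2), b=3^-2·(≡1) mod 3; (2|3)=-1, (1|3)=+1; (−1)^{-10·-2·1}·(-1)^-2·(+1)^-10 = +1.
v=23: a=23^3·(≡20), b=23^1·(≡10) mod 23; (20|23)=-1, (10|23)=-1; (−1)^{3·1·11}·(-1)^1·(-1)^3 = -1.
v=2: v_2(a)=17, v_2(b)=7; units ≡ 3, 5 (mod 8); ε·ε+αω+βω = 1·0+17·1+7·1 ≡ 0  ⇒  (a,b)_2 = +1.
v=5: a=5^9·(≡2), b=5^1·(≡3) mod 5; (2|5)=-1, (3|5)=-1; (−1)^{9·1·2}·(-1)^1·(-1)^9 = +1.
v=∞: 77109110 > 0 and -160310 < 0  ⇒  (a,b)_∞ = +1.
v=13: a=13^5·(≡4), b=13^2·(≡6) mod 13; (4|13)=+1, (6|13)=-1; (−1)^{5·2·6}·(+1)^2·(-1)^5 = -1.
v=7: a=7^-6·(≡2), b=7^-2·(≡2) mod 7; (2|7)=+1, (2|7)=+1; (−1)^{-6·-2·3}·(+1)^-2·(+1)^-6 = +1.
v=37: a=37^1·(≡17), b=37^0·(≡30) mod 37; (17|37)=-1, (30|37)=+1; (−1)^{1·0·18}·(-1)^0·(+1)^1 = +1.
Ram(77109110, -160310) = {13, 17, 23, 41}; no ℚ_13-point on the conic.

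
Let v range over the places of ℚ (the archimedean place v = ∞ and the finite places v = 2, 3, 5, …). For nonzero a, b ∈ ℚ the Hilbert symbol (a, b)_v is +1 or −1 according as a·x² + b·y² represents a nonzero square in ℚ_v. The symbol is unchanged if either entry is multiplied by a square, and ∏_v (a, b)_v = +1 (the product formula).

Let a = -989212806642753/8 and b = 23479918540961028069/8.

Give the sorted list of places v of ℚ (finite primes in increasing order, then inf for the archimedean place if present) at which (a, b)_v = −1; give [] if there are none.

[2, 3, 29, 31, 41, 47]

(a, b) ≡ (-2914, 114336618) mod (ℚ^×)²; places V = {2, 3, 7, 11, 29, 31, 41, 47, ∞}.
(a,b)_41: α=2, u≡19; β=3, v≡37 (mod 41); (19|41)=-1, (37|41)=+1; sign (−1)^0·-1^3·+1^2 = -1.
(a,b)_47: α=1, u≡1; β=1, v≡6 (mod 47); (1|47)=+1, (6|47)=+1; sign (−1)^1·+1^1·+1^1 = -1.
(a,b)_∞: sgn(-2914)=−, sgn(114336618)=+, so +1.
(a,b)_7: α=2, u≡6; β=4, v≡4 (mod 7); (6|7)=-1, (4|7)=+1; sign (−1)^0·-1^4·+1^2 = +1.
(a,b)_3: α=4, u≡2; β=1, v≡2 (mod 3); (2|3)=-1, (2|3)=-1; sign (−1)^0·-1^1·-1^4 = -1.
(a,b)_2: α=-3, β=-3; u≡7, v≡5 (mod 8); ε(u)ε(v)=1·0, αω(v)=-3·1, βω(u)=-3·0; sum ≡ 1  ⇒  -1.
(a,b)_11: α=2, u≡4; β=3, v≡7 (mod 11); (4|11)=+1, (7|11)=-1; sign (−1)^0·+1^3·-1^2 = +1.
(a,b)_31: α=1, u≡13; β=1, v≡26 (mod 31); (13|31)=-1, (26|31)=-1; sign (−1)^1·-1^1·-1^1 = -1.
(a,b)_29: α=2, u≡26; β=3, v≡13 (mod 29); (26|29)=-1, (13|29)=+1; sign (−1)^0·-1^3·+1^2 = -1.
|Ram(-2914, 114336618)| = 6, even; anisotropic at {2, 3, 29, 31, 41, 47}.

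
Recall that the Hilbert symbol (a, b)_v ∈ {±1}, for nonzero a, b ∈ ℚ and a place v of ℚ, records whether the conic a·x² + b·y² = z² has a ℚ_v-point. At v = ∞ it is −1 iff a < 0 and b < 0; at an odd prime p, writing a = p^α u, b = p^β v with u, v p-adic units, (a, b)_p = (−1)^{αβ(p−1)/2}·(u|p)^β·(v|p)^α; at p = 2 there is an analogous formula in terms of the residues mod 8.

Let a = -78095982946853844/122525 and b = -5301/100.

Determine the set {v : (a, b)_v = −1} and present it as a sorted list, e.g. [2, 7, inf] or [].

Mod squares: a ≡ -2750041, b ≡ -589. Check v ∈ {∞, 2, 3, 5, 7, 13, 17, 19, 23, 29, 31, 41}.
v=3: a=3^2·(≡2), b=3^2·(≡2) mod 3; (2|3)=-1, (2|3)=-1; (−1)^{2·2·1}·(-1)^2·(-1)^2 = +1.
v=29: a=29^-1·(≡28), b=29^0·(≡25) mod 29; (28|29)=+1, (25|29)=+1; (−1)^{-1·0·14}·(+1)^0·(+1)^-1 = +1.
v=2: v_2(a)=2, v_2(b)=-2; units ≡ 7, 3 (mod 8); ε·ε+αω+βω = 1·1+2·1+-2·0 ≡ 1  ⇒  (a,b)_2 = -1.
v=∞: -2750041 < 0 and -589 < 0  ⇒  (a,b)_∞ = -1.
v=7: a=7^3·(≡5), b=7^0·(≡6) mod 7; (5|7)=-1, (6|7)=-1; (−1)^{3·0·3}·(-1)^0·(-1)^3 = -1.
v=13: a=13^-2·(≡8), b=13^0·(≡9) mod 13; (8|13)=-1, (9|13)=+1; (−1)^{-2·0·6}·(-1)^0·(+1)^-2 = +1.
v=5: a=5^-2·(≡1), b=5^-2·(≡1) mod 5; (1|5)=+1, (1|5)=+1; (−1)^{-2·-2·2}·(+1)^-2·(+1)^-2 = +1.
v=19: a=19^1·(≡10), b=19^1·(≡5) mod 19; (10|19)=-1, (5|19)=+1; (−1)^{1·1·9}·(-1)^1·(+1)^1 = +1.
v=41: a=41^2·(≡35), b=41^0·(≡13) mod 41; (35|41)=-1, (13|41)=-1; (−1)^{2·0·20}·(-1)^0·(-1)^2 = +1.
v=17: a=17^2·(≡15), b=17^0·(≡7) mod 17; (15|17)=+1, (7|17)=-1; (−1)^{2·0·8}·(+1)^0·(-1)^2 = +1.
v=23: a=23^1·(≡15), b=23^0·(≡13) mod 23; (15|23)=-1, (13|23)=+1; (−1)^{1·0·11}·(-1)^0·(+1)^1 = +1.
v=31: a=31^3·(≡3), b=31^1·(≡11) mod 31; (3|31)=-1, (11|31)=-1; (−1)^{3·1·15}·(-1)^1·(-1)^3 = -1.
|Ram(-2750041, -589)| = 4, even; anisotropic at {2, 7, 31, ∞}.

[2, 7, 31, inf]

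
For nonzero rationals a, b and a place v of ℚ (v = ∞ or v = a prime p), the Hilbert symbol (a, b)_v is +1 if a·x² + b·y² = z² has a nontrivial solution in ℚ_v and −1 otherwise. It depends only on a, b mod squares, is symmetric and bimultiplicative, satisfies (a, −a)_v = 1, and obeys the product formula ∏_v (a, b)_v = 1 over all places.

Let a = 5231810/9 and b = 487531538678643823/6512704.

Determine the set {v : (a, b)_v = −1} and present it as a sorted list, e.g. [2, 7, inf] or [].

(a, b) ≡ (9890, 3367) mod (ℚ^×)²; places V = {2, 3, 5, 7, 11, 13, 23, 29, 37, 43, ∞}.
(a,b)_11: α=0, u≡5; β=-2, v≡1 (mod 11); (5|11)=+1, (1|11)=+1; sign (−1)^0·+1^-2·+1^0 = +1.
(a,b)_3: α=-2, u≡2; β=0, v≡1 (mod 3); (2|3)=-1, (1|3)=+1; sign (−1)^0·-1^0·+1^-2 = +1.
(a,b)_13: α=0, u≡10; β=1, v≡4 (mod 13); (10|13)=+1, (4|13)=+1; sign (−1)^0·+1^1·+1^0 = +1.
(a,b)_29: α=0, u≡4; β=-2, v≡10 (mod 29); (4|29)=+1, (10|29)=-1; sign (−1)^0·+1^-2·-1^0 = +1.
(a,b)_7: α=0, u≡5; β=1, v≡3 (mod 7); (5|7)=-1, (3|7)=-1; sign (−1)^0·-1^1·-1^0 = -1.
(a,b)_43: α=1, u≡36; β=2, v≡16 (mod 43); (36|43)=+1, (16|43)=+1; sign (−1)^0·+1^2·+1^1 = +1.
(a,b)_2: α=1, β=-6; u≡1, v≡7 (mod 8); ε(u)ε(v)=0·1, αω(v)=1·0, βω(u)=-6·0; sum ≡ 0  ⇒  +1.
(a,b)_∞: sgn(9890)=+, sgn(3367)=+, so +1.
(a,b)_5: α=1, u≡3; β=0, v≡2 (mod 5); (3|5)=-1, (2|5)=-1; sign (−1)^0·-1^0·-1^1 = -1.
(a,b)_37: α=0, u≡34; β=1, v≡2 (mod 37); (34|37)=+1, (2|37)=-1; sign (−1)^0·+1^1·-1^0 = +1.
(a,b)_23: α=3, u≡12; β=8, v≡12 (mod 23); (12|23)=+1, (12|23)=+1; sign (−1)^0·+1^8·+1^3 = +1.
(9890, 3367 / ℚ) ramifies at {5, 7}: a division algebra.

[5, 7]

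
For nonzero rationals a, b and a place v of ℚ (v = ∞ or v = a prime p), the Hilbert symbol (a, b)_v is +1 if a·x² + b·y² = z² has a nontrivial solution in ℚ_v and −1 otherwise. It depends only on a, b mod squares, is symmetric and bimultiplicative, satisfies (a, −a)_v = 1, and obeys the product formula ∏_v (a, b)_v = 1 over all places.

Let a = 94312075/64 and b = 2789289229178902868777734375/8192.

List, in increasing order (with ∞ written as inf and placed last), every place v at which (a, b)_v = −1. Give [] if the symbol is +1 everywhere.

Mod squares: a ≡ 3772483, b ≡ 1003480478. Check v ∈ {∞, 2, 5, 7, 11, 13, 19, 23, 31, 37}.
v=5: a=5^2·(≡2), b=5^8·(≡3) mod 5; (2|5)=-1, (3|5)=-1; (−1)^{2·8·2}·(-1)^8·(-1)^2 = +1.
v=31: a=31^1·(≡8), b=31^3·(≡4) mod 31; (8|31)=+1, (4|31)=+1; (−1)^{1·3·15}·(+1)^3·(+1)^1 = -1.
v=2: v_2(a)=-6, v_2(b)=-13; units ≡ 3, 7 (mod 8); ε·ε+αω+βω = 1·1+-6·0+-13·1 ≡ 0  ⇒  (a,b)_2 = +1.
v=37: a=37^1·(≡14), b=37^3·(≡2) mod 37; (14|37)=-1, (2|37)=-1; (−1)^{1·3·18}·(-1)^3·(-1)^1 = +1.
v=23: a=23^1·(≡6), b=23^3·(≡18) mod 23; (6|23)=+1, (18|23)=+1; (−1)^{1·3·11}·(+1)^3·(+1)^1 = -1.
v=19: a=19^0·(≡12), b=19^1·(≡5) mod 19; (12|19)=-1, (5|19)=+1; (−1)^{0·1·9}·(-1)^1·(+1)^0 = -1.
v=7: a=7^0·(≡4), b=7^1·(≡3) mod 7; (4|7)=+1, (3|7)=-1; (−1)^{0·1·3}·(+1)^1·(-1)^0 = +1.
v=∞: 3772483 > 0 and 1003480478 > 0  ⇒  (a,b)_∞ = +1.
v=11: a=11^1·(≡2), b=11^3·(≡9) mod 11; (2|11)=-1, (9|11)=+1; (−1)^{1·3·5}·(-1)^3·(+1)^1 = +1.
v=13: a=13^1·(≡5), b=13^3·(≡12) mod 13; (5|13)=-1, (12|13)=+1; (−1)^{1·3·6}·(-1)^3·(+1)^1 = -1.
|Ram(3772483, 1003480478)| = 4, even; anisotropic at {13, 19, 23, 31}.

[13, 19, 23, 31]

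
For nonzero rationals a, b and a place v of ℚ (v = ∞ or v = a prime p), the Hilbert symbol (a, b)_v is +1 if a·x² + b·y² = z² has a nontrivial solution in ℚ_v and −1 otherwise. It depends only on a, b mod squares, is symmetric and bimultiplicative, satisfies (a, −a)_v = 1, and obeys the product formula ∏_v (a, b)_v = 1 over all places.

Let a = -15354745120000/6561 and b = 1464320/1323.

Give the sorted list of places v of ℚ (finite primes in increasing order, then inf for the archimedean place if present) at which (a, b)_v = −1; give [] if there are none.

[2, 3, 5, 13]

Mod squares: a ≡ -13, b ≡ 4290. Check v ∈ {∞, 2, 3, 5, 7, 11, 13, 19}.
v=13: a=13^3·(≡12), b=13^1·(≡6) mod 13; (12|13)=+1, (6|13)=-1; (−1)^{3·1·6}·(+1)^1·(-1)^3 = -1.
v=∞: -13 < 0 and 4290 > 0  ⇒  (a,b)_∞ = +1.
v=5: a=5^4·(≡3), b=5^1·(≡3) mod 5; (3|5)=-1, (3|5)=-1; (−1)^{4·1·2}·(-1)^1·(-1)^4 = -1.
v=11: a=11^2·(≡5), b=11^1·(≡3) mod 11; (5|11)=+1, (3|11)=+1; (−1)^{2·1·5}·(+1)^1·(+1)^2 = +1.
v=2: v_2(a)=8, v_2(b)=11; units ≡ 3, 1 (mod 8); ε·ε+αω+βω = 1·0+8·0+11·1 ≡ 1  ⇒  (a,b)_2 = -1.
v=3: a=3^-8·(≡2), b=3^-3·(≡2) mod 3; (2|3)=-1, (2|3)=-1; (−1)^{-8·-3·1}·(-1)^-3·(-1)^-8 = -1.
v=19: a=19^2·(≡5), b=19^0·(≡15) mod 19; (5|19)=+1, (15|19)=-1; (−1)^{2·0·9}·(+1)^0·(-1)^2 = +1.
v=7: a=7^0·(≡4), b=7^-2·(≡3) mod 7; (4|7)=+1, (3|7)=-1; (−1)^{0·-2·3}·(+1)^-2·(-1)^0 = +1.
(-13, 4290 / ℚ) ramifies at {2, 3, 5, 13}: a division algebra.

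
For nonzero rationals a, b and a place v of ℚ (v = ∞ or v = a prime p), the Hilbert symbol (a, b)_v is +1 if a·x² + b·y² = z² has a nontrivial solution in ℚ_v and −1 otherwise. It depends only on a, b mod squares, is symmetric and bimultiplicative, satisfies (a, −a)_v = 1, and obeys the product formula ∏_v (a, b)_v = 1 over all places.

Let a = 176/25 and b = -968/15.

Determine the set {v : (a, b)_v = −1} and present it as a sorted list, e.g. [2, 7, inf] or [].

(a, b) ≡ (11, -30) mod (ℚ^×)²; places V = {2, 3, 5, 11, ∞}.
(a,b)_11: α=1, u≡9; β=2, v≡9 (mod 11); (9|11)=+1, (9|11)=+1; sign (−1)^0·+1^2·+1^1 = +1.
(a,b)_5: α=-2, u≡1; β=-1, v≡4 (mod 5); (1|5)=+1, (4|5)=+1; sign (−1)^0·+1^-1·+1^-2 = +1.
(a,b)_∞: sgn(11)=+, sgn(-30)=−, so +1.
(a,b)_2: α=4, β=3; u≡3, v≡1 (mod 8); ε(u)ε(v)=1·0, αω(v)=4·0, βω(u)=3·1; sum ≡ 1  ⇒  -1.
(a,b)_3: α=0, u≡2; β=-1, v≡2 (mod 3); (2|3)=-1, (2|3)=-1; sign (−1)^0·-1^-1·-1^0 = -1.
Ram(11, -30) = {2, 3}; no ℚ_2-point on the conic.

[2, 3]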